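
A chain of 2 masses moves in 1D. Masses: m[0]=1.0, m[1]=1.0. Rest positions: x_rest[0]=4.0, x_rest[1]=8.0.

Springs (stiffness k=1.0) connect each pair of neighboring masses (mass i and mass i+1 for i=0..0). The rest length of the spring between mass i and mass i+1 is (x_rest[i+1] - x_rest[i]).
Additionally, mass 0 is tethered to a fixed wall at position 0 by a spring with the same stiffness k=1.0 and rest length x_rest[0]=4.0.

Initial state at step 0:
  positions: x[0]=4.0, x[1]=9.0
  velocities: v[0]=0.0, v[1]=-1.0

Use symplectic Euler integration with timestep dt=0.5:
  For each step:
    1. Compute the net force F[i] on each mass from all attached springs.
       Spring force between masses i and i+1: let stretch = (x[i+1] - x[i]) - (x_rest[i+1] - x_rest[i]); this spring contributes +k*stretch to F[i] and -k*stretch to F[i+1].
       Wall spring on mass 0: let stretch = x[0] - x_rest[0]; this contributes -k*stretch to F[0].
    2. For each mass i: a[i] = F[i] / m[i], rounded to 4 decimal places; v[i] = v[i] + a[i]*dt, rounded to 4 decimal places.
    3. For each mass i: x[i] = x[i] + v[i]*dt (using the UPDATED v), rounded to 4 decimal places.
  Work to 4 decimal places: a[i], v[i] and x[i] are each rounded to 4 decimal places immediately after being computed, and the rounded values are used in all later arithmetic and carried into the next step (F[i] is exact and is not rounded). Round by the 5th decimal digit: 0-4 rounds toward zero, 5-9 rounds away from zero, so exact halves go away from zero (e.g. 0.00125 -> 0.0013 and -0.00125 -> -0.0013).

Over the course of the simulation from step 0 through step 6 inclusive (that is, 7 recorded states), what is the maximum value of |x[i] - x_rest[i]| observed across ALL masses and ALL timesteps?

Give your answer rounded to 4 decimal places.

Answer: 1.5024

Derivation:
Step 0: x=[4.0000 9.0000] v=[0.0000 -1.0000]
Step 1: x=[4.2500 8.2500] v=[0.5000 -1.5000]
Step 2: x=[4.4375 7.5000] v=[0.3750 -1.5000]
Step 3: x=[4.2813 6.9844] v=[-0.3125 -1.0313]
Step 4: x=[3.7305 6.7930] v=[-1.1016 -0.3829]
Step 5: x=[3.0127 6.8360] v=[-1.4356 0.0859]
Step 6: x=[2.4976 6.9232] v=[-1.0303 0.1743]
Max displacement = 1.5024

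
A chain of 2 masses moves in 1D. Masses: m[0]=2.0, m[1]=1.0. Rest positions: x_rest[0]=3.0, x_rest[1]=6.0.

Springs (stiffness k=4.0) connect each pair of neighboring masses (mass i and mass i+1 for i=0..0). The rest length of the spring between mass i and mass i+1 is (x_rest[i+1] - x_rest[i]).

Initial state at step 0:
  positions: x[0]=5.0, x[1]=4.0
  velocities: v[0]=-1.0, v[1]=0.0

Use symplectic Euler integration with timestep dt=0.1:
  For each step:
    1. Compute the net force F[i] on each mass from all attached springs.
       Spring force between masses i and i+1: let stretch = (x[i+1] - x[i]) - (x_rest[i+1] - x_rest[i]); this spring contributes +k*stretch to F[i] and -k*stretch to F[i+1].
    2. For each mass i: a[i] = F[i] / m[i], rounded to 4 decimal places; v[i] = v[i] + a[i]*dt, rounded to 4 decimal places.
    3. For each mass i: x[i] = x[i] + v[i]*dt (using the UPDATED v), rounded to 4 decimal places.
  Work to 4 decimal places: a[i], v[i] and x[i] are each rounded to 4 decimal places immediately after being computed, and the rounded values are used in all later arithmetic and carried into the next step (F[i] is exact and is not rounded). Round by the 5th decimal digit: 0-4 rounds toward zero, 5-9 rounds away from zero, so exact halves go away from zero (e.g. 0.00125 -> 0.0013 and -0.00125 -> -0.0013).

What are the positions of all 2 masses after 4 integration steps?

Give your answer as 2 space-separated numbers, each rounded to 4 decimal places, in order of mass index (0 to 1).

Step 0: x=[5.0000 4.0000] v=[-1.0000 0.0000]
Step 1: x=[4.8200 4.1600] v=[-1.8000 1.6000]
Step 2: x=[4.5668 4.4664] v=[-2.5320 3.0640]
Step 3: x=[4.2516 4.8968] v=[-3.1521 4.3042]
Step 4: x=[3.8893 5.4214] v=[-3.6231 5.2461]

Answer: 3.8893 5.4214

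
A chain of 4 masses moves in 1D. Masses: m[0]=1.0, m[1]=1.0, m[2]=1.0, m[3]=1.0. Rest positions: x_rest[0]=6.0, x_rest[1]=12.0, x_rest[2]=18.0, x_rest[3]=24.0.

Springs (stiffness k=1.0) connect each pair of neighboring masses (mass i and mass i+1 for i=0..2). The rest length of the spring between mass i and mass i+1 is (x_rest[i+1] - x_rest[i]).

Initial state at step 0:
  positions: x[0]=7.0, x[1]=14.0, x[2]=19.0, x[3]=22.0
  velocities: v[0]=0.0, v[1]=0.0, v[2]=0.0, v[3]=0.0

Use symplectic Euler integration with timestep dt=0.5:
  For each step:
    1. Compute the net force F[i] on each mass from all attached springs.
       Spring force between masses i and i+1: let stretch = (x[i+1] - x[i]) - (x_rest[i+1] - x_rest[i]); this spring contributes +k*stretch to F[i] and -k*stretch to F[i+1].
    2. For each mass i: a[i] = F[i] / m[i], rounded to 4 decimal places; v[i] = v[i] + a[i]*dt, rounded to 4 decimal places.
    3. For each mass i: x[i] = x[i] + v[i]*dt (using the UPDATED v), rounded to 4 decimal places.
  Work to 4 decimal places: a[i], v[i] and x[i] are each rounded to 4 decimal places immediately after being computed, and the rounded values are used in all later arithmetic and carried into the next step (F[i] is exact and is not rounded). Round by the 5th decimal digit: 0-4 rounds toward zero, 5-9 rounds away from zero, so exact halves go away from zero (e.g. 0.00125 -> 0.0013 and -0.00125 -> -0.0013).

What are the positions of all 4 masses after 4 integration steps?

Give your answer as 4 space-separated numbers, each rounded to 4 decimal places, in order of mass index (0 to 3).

Step 0: x=[7.0000 14.0000 19.0000 22.0000] v=[0.0000 0.0000 0.0000 0.0000]
Step 1: x=[7.2500 13.5000 18.5000 22.7500] v=[0.5000 -1.0000 -1.0000 1.5000]
Step 2: x=[7.5625 12.6875 17.8125 23.9375] v=[0.6250 -1.6250 -1.3750 2.3750]
Step 3: x=[7.6563 11.8750 17.3750 25.0938] v=[0.1875 -1.6250 -0.8750 2.3125]
Step 4: x=[7.3047 11.3828 17.4922 25.8204] v=[-0.7032 -0.9844 0.2344 1.4531]

Answer: 7.3047 11.3828 17.4922 25.8204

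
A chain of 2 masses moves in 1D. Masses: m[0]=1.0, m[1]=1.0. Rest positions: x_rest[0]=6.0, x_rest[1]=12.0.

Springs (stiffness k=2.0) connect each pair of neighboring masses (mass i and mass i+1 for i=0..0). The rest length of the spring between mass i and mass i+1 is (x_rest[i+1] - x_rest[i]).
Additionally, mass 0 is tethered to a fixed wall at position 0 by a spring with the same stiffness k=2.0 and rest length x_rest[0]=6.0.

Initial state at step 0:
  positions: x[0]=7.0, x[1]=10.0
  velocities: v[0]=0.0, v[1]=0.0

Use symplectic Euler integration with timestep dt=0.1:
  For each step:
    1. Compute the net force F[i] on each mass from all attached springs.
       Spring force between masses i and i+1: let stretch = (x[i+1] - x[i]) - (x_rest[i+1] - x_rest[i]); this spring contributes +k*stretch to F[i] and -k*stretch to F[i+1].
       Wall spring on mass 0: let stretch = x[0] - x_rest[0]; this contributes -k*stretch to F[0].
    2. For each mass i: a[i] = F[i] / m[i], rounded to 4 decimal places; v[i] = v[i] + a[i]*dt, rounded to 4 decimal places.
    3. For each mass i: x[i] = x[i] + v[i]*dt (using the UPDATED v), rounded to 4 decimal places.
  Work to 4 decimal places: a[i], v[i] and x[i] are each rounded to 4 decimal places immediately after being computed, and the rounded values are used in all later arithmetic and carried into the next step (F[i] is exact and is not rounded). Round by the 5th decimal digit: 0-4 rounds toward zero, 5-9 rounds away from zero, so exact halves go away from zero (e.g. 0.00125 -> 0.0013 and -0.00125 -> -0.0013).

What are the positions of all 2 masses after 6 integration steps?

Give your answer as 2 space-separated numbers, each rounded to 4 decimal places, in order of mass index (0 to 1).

Answer: 5.6090 11.0758

Derivation:
Step 0: x=[7.0000 10.0000] v=[0.0000 0.0000]
Step 1: x=[6.9200 10.0600] v=[-0.8000 0.6000]
Step 2: x=[6.7644 10.1772] v=[-1.5560 1.1720]
Step 3: x=[6.5418 10.3461] v=[-2.2263 1.6894]
Step 4: x=[6.2644 10.5590] v=[-2.7738 2.1285]
Step 5: x=[5.9476 10.8060] v=[-3.1678 2.4696]
Step 6: x=[5.6090 11.0758] v=[-3.3856 2.6979]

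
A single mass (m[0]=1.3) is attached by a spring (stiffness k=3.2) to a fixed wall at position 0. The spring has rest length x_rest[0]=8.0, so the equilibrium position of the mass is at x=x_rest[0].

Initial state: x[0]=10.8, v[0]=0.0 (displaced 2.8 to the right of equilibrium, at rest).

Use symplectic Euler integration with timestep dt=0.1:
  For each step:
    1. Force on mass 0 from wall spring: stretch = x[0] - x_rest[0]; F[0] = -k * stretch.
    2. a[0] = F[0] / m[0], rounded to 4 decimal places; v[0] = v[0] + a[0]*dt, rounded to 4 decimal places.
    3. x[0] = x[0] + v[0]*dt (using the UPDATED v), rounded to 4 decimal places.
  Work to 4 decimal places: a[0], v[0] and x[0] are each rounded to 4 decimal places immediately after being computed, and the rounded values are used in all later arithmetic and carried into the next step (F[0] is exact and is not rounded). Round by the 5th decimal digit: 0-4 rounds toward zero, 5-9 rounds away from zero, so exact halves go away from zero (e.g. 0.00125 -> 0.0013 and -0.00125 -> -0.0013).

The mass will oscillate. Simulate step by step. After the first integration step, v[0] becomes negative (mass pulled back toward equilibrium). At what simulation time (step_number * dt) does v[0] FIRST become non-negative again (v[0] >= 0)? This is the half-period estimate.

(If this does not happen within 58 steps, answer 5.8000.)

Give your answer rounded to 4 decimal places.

Answer: 2.1000

Derivation:
Step 0: x=[10.8000] v=[0.0000]
Step 1: x=[10.7311] v=[-0.6892]
Step 2: x=[10.5950] v=[-1.3615]
Step 3: x=[10.3950] v=[-2.0003]
Step 4: x=[10.1360] v=[-2.5898]
Step 5: x=[9.8244] v=[-3.1156]
Step 6: x=[9.4679] v=[-3.5647]
Step 7: x=[9.0753] v=[-3.9260]
Step 8: x=[8.6562] v=[-4.1907]
Step 9: x=[8.2210] v=[-4.3522]
Step 10: x=[7.7803] v=[-4.4066]
Step 11: x=[7.3451] v=[-4.3525]
Step 12: x=[6.9260] v=[-4.1913]
Step 13: x=[6.5333] v=[-3.9269]
Step 14: x=[6.1767] v=[-3.5659]
Step 15: x=[5.8650] v=[-3.1171]
Step 16: x=[5.6058] v=[-2.5916]
Step 17: x=[5.4056] v=[-2.0023]
Step 18: x=[5.2692] v=[-1.3637]
Step 19: x=[5.2001] v=[-0.6915]
Step 20: x=[5.1999] v=[-0.0023]
Step 21: x=[5.2686] v=[0.6870]
First v>=0 after going negative at step 21, time=2.1000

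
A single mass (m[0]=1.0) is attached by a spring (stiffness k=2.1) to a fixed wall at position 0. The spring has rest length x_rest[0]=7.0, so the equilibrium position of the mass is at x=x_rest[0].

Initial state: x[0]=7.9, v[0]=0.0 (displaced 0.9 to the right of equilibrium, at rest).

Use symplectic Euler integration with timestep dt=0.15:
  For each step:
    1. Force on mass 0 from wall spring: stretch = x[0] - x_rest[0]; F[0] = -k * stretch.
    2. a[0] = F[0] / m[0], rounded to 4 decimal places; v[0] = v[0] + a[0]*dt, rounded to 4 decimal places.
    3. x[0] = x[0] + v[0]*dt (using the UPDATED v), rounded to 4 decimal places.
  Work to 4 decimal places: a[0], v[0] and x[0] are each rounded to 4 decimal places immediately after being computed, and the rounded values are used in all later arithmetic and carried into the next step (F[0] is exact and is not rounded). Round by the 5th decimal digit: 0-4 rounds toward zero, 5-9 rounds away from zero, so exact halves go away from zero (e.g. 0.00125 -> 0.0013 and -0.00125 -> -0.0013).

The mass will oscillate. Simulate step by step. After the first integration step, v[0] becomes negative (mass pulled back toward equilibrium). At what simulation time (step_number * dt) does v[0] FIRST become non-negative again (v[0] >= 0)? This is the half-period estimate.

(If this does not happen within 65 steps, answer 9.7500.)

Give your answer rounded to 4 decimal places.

Step 0: x=[7.9000] v=[0.0000]
Step 1: x=[7.8575] v=[-0.2835]
Step 2: x=[7.7745] v=[-0.5536]
Step 3: x=[7.6549] v=[-0.7976]
Step 4: x=[7.5043] v=[-1.0039]
Step 5: x=[7.3299] v=[-1.1628]
Step 6: x=[7.1399] v=[-1.2667]
Step 7: x=[6.9433] v=[-1.3108]
Step 8: x=[6.7494] v=[-1.2929]
Step 9: x=[6.5673] v=[-1.2140]
Step 10: x=[6.4056] v=[-1.0777]
Step 11: x=[6.2720] v=[-0.8905]
Step 12: x=[6.1728] v=[-0.6612]
Step 13: x=[6.1127] v=[-0.4006]
Step 14: x=[6.0945] v=[-0.1211]
Step 15: x=[6.1191] v=[0.1641]
First v>=0 after going negative at step 15, time=2.2500

Answer: 2.2500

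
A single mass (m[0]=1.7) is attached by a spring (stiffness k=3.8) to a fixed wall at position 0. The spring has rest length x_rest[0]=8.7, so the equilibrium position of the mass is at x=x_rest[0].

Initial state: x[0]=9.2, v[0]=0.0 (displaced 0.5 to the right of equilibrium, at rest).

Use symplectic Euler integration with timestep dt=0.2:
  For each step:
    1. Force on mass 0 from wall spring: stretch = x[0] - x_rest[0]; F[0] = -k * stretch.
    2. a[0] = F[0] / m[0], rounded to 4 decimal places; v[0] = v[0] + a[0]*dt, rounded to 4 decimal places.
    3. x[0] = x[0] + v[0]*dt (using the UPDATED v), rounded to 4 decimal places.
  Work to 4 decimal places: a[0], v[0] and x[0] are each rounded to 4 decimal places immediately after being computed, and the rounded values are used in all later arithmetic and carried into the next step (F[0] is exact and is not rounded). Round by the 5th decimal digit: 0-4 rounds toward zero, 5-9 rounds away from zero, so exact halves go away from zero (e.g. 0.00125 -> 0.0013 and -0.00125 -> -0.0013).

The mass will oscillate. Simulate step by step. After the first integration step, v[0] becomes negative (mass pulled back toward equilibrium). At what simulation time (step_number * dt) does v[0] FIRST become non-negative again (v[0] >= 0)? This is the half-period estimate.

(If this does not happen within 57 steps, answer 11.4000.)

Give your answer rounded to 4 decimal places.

Answer: 2.2000

Derivation:
Step 0: x=[9.2000] v=[0.0000]
Step 1: x=[9.1553] v=[-0.2235]
Step 2: x=[9.0699] v=[-0.4270]
Step 3: x=[8.9514] v=[-0.5924]
Step 4: x=[8.8104] v=[-0.7048]
Step 5: x=[8.6596] v=[-0.7542]
Step 6: x=[8.5124] v=[-0.7361]
Step 7: x=[8.3820] v=[-0.6522]
Step 8: x=[8.2800] v=[-0.5100]
Step 9: x=[8.2156] v=[-0.3222]
Step 10: x=[8.1945] v=[-0.1056]
Step 11: x=[8.2186] v=[0.1204]
First v>=0 after going negative at step 11, time=2.2000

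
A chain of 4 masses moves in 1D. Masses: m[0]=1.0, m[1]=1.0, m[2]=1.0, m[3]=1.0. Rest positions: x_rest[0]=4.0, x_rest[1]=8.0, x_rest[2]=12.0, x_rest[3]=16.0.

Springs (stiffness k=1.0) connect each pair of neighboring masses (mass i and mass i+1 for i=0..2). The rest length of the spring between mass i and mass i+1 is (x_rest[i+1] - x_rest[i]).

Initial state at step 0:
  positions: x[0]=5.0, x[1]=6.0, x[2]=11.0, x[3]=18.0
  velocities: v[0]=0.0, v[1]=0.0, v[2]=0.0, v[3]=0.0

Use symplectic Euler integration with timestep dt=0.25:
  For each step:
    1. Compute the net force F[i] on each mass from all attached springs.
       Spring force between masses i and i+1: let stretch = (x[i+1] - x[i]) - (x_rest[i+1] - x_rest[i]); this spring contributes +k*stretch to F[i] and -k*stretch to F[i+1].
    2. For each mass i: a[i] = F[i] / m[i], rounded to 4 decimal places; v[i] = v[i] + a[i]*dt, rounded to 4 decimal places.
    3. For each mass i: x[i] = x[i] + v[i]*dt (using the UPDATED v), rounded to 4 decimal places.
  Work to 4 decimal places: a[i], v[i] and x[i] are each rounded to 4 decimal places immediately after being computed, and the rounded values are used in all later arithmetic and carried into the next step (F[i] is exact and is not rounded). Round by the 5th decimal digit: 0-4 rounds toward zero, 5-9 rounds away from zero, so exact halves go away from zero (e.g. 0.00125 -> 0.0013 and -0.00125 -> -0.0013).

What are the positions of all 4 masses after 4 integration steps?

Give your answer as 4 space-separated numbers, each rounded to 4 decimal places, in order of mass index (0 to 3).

Step 0: x=[5.0000 6.0000 11.0000 18.0000] v=[0.0000 0.0000 0.0000 0.0000]
Step 1: x=[4.8125 6.2500 11.1250 17.8125] v=[-0.7500 1.0000 0.5000 -0.7500]
Step 2: x=[4.4649 6.7149 11.3633 17.4570] v=[-1.3906 1.8594 0.9531 -1.4219]
Step 3: x=[4.0079 7.3297 11.6919 16.9707] v=[-1.8281 2.4590 1.3144 -1.9453]
Step 4: x=[3.5085 8.0095 12.0778 16.4045] v=[-1.9977 2.7191 1.5436 -2.2650]

Answer: 3.5085 8.0095 12.0778 16.4045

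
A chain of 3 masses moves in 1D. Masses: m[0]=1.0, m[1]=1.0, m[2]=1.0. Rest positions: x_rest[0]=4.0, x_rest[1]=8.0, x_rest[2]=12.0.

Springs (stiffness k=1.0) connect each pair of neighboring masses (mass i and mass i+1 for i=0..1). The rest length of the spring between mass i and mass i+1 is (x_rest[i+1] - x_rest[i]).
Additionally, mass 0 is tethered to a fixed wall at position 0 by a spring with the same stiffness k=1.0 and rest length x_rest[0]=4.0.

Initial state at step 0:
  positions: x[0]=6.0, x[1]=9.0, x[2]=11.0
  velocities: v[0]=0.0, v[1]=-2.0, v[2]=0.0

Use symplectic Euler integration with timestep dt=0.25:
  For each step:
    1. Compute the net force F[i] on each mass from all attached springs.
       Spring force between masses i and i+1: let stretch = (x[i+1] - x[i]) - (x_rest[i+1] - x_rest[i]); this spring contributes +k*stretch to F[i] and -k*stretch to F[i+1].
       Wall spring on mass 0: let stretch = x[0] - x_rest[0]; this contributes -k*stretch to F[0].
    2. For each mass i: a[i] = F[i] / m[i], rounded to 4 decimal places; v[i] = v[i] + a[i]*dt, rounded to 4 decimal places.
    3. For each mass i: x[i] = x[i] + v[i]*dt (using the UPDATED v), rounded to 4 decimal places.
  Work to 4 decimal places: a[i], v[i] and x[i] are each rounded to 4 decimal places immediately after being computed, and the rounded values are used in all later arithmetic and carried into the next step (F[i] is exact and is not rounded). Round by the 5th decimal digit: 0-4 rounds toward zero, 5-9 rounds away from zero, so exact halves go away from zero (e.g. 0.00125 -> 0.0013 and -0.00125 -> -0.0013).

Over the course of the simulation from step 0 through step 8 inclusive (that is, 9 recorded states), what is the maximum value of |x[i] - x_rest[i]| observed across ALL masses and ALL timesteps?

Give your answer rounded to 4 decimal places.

Answer: 2.6852

Derivation:
Step 0: x=[6.0000 9.0000 11.0000] v=[0.0000 -2.0000 0.0000]
Step 1: x=[5.8125 8.4375 11.1250] v=[-0.7500 -2.2500 0.5000]
Step 2: x=[5.4258 7.8789 11.3320] v=[-1.5469 -2.2344 0.8281]
Step 3: x=[4.8533 7.3828 11.5732] v=[-2.2901 -1.9844 0.9648]
Step 4: x=[4.1355 6.9905 11.8025] v=[-2.8711 -1.5692 0.9172]
Step 5: x=[3.3377 6.7205 11.9811] v=[-3.1912 -1.0800 0.7142]
Step 6: x=[2.5427 6.5679 12.0809] v=[-3.1799 -0.6106 0.3991]
Step 7: x=[1.8404 6.5082 12.0861] v=[-2.8093 -0.2387 0.0209]
Step 8: x=[1.3148 6.5054 11.9927] v=[-2.1025 -0.0112 -0.3736]
Max displacement = 2.6852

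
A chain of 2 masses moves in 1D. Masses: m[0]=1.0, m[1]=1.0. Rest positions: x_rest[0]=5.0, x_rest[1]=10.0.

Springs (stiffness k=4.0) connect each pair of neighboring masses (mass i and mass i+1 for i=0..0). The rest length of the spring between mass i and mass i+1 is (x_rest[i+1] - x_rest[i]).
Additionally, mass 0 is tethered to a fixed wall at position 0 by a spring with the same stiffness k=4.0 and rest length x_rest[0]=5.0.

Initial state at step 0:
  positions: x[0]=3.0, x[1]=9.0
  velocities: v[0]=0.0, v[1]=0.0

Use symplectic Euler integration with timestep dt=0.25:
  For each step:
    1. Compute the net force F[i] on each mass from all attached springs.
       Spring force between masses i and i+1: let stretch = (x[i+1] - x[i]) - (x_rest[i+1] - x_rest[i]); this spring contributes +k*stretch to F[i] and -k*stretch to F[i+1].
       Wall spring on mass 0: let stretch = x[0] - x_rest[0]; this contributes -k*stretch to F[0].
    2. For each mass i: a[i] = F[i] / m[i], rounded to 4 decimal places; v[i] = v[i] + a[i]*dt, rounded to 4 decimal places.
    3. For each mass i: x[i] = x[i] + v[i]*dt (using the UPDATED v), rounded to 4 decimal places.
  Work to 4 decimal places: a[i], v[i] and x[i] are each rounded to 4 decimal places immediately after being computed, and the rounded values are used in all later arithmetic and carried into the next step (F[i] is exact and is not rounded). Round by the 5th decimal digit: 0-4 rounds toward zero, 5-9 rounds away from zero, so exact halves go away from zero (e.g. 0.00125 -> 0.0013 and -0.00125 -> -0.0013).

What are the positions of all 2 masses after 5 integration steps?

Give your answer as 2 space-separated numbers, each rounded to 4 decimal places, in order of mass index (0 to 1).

Step 0: x=[3.0000 9.0000] v=[0.0000 0.0000]
Step 1: x=[3.7500 8.7500] v=[3.0000 -1.0000]
Step 2: x=[4.8125 8.5000] v=[4.2500 -1.0000]
Step 3: x=[5.5938 8.5781] v=[3.1250 0.3125]
Step 4: x=[5.7227 9.1602] v=[0.5155 2.3282]
Step 5: x=[5.2803 10.1329] v=[-1.7697 3.8907]

Answer: 5.2803 10.1329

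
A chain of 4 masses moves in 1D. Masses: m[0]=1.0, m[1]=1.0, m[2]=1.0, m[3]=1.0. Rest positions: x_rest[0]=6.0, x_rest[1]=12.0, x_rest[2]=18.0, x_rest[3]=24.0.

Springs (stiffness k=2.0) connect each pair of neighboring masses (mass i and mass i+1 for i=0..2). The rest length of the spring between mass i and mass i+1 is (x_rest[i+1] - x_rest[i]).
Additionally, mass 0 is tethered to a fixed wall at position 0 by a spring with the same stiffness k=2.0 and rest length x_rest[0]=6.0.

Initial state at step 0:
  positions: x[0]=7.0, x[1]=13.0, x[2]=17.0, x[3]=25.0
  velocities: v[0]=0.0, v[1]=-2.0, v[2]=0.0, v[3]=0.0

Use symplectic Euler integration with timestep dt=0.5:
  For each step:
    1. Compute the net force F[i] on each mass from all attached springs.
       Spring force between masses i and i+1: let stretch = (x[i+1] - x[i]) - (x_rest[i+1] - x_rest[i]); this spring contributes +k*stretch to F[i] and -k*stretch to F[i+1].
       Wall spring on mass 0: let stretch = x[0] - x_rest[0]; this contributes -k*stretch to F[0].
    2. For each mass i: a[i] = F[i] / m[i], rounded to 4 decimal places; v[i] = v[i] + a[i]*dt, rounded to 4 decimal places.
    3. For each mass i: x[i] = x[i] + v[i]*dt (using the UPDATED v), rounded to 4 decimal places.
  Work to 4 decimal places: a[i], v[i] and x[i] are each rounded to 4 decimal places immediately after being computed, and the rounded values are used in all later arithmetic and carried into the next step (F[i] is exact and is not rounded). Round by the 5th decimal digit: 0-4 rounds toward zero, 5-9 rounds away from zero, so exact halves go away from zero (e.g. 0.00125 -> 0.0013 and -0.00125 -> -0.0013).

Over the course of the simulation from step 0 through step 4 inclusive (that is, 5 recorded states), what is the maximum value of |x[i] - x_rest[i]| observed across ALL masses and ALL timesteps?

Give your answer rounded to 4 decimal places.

Step 0: x=[7.0000 13.0000 17.0000 25.0000] v=[0.0000 -2.0000 0.0000 0.0000]
Step 1: x=[6.5000 11.0000 19.0000 24.0000] v=[-1.0000 -4.0000 4.0000 -2.0000]
Step 2: x=[5.0000 10.7500 19.5000 23.5000] v=[-3.0000 -0.5000 1.0000 -1.0000]
Step 3: x=[3.8750 12.0000 17.6250 24.0000] v=[-2.2500 2.5000 -3.7500 1.0000]
Step 4: x=[4.8750 12.0000 16.1250 24.3125] v=[2.0000 0.0000 -3.0000 0.6250]
Max displacement = 2.1250

Answer: 2.1250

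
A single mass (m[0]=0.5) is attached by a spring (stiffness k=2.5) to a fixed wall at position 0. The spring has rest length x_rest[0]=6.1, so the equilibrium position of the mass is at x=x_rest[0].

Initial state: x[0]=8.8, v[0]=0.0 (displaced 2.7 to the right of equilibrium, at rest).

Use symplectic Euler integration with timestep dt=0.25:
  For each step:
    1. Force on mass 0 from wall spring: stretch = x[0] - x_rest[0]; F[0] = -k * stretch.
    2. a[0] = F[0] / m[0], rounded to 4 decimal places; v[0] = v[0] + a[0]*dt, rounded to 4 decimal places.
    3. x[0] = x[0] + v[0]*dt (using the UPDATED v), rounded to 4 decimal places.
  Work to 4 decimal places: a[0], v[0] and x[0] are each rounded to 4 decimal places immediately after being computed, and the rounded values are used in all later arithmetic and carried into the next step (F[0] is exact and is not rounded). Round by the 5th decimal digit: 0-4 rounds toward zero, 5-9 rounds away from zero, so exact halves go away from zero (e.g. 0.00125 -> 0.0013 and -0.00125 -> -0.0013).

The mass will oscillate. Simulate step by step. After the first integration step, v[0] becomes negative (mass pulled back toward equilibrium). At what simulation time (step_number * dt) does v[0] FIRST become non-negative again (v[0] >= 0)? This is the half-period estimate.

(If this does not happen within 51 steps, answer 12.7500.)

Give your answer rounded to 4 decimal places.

Step 0: x=[8.8000] v=[0.0000]
Step 1: x=[7.9563] v=[-3.3750]
Step 2: x=[6.5325] v=[-5.6954]
Step 3: x=[4.9735] v=[-6.2360]
Step 4: x=[3.7665] v=[-4.8279]
Step 5: x=[3.2888] v=[-1.9110]
Step 6: x=[3.6896] v=[1.6030]
First v>=0 after going negative at step 6, time=1.5000

Answer: 1.5000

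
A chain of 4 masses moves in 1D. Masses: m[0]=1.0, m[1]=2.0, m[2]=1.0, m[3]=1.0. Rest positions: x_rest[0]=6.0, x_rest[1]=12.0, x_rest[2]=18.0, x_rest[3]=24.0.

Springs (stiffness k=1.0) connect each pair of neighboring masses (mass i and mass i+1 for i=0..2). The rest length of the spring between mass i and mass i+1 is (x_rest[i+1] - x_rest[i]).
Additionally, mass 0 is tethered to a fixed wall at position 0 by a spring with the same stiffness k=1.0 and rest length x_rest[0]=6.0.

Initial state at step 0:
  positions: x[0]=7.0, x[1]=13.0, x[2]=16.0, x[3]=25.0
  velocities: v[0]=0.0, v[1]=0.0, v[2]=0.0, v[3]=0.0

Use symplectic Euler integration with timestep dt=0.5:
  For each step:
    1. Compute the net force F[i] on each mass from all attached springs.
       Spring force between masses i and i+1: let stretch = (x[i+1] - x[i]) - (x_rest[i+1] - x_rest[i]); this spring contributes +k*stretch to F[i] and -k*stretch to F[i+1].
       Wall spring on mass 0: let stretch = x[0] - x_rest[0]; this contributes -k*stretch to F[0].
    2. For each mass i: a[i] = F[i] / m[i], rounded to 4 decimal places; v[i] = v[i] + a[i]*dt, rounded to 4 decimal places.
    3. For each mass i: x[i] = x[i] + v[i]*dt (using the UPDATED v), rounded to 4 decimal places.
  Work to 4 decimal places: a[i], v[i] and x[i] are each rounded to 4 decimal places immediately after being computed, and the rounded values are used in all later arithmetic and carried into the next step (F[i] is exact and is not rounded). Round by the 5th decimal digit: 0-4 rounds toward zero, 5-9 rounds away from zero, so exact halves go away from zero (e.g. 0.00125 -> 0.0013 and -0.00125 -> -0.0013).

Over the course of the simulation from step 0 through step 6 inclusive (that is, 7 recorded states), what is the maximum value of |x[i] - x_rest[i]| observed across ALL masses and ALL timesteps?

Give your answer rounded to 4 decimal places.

Answer: 2.5626

Derivation:
Step 0: x=[7.0000 13.0000 16.0000 25.0000] v=[0.0000 0.0000 0.0000 0.0000]
Step 1: x=[6.7500 12.6250 17.5000 24.2500] v=[-0.5000 -0.7500 3.0000 -1.5000]
Step 2: x=[6.2813 12.1250 19.4688 23.3125] v=[-0.9375 -1.0000 3.9375 -1.8750]
Step 3: x=[5.7032 11.8125 20.5626 22.9141] v=[-1.1563 -0.6250 2.1875 -0.7969]
Step 4: x=[5.2266 11.8301 20.0567 23.4278] v=[-0.9533 0.0352 -1.0118 1.0274]
Step 5: x=[5.0942 12.0506 18.3369 24.5988] v=[-0.2649 0.4410 -3.4396 2.3419]
Step 6: x=[5.4273 12.1874 16.6110 25.7043] v=[0.6662 0.2735 -3.4518 2.2110]
Max displacement = 2.5626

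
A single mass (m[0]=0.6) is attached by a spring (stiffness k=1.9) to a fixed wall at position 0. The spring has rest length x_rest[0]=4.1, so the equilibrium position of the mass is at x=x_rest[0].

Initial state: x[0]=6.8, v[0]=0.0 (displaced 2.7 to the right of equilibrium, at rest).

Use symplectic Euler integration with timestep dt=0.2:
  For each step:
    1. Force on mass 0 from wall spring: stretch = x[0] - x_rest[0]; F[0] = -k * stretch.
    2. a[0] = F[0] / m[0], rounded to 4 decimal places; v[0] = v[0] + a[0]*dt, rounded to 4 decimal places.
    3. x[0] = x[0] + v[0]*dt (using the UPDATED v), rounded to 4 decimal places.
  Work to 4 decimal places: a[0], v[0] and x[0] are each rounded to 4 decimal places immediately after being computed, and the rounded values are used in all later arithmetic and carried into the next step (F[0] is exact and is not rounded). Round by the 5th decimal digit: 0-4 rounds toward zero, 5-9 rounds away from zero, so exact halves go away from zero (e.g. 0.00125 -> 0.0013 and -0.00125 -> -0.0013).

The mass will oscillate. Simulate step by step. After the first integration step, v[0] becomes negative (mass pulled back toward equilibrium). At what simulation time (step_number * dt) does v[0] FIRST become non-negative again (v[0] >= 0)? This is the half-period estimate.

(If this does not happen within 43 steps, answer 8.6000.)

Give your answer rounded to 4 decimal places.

Step 0: x=[6.8000] v=[0.0000]
Step 1: x=[6.4580] v=[-1.7100]
Step 2: x=[5.8173] v=[-3.2034]
Step 3: x=[4.9591] v=[-4.2910]
Step 4: x=[3.9921] v=[-4.8351]
Step 5: x=[3.0387] v=[-4.7668]
Step 6: x=[2.2198] v=[-4.0946]
Step 7: x=[1.6390] v=[-2.9038]
Step 8: x=[1.3700] v=[-1.3452]
Step 9: x=[1.4468] v=[0.3838]
First v>=0 after going negative at step 9, time=1.8000

Answer: 1.8000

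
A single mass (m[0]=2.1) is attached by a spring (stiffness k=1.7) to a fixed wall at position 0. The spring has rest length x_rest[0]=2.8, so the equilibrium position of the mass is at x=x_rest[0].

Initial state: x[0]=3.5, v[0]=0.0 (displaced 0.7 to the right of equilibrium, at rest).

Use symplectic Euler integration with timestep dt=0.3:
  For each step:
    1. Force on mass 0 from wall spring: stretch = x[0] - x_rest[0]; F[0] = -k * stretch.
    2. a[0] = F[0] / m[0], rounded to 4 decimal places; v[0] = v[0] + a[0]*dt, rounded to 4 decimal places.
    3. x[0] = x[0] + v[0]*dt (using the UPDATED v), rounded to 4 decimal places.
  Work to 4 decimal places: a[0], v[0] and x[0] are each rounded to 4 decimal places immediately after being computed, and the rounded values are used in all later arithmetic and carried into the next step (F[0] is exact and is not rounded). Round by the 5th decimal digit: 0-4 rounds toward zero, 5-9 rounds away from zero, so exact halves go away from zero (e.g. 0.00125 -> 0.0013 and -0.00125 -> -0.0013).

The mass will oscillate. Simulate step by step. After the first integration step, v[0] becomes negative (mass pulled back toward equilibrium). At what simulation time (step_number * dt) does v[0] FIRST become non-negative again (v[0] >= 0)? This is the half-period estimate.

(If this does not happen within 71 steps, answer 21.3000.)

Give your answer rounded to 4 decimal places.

Answer: 3.6000

Derivation:
Step 0: x=[3.5000] v=[0.0000]
Step 1: x=[3.4490] v=[-0.1700]
Step 2: x=[3.3507] v=[-0.3276]
Step 3: x=[3.2123] v=[-0.4613]
Step 4: x=[3.0439] v=[-0.5614]
Step 5: x=[2.8577] v=[-0.6206]
Step 6: x=[2.6673] v=[-0.6346]
Step 7: x=[2.4866] v=[-0.6024]
Step 8: x=[2.3287] v=[-0.5263]
Step 9: x=[2.2051] v=[-0.4119]
Step 10: x=[2.1249] v=[-0.2674]
Step 11: x=[2.0939] v=[-0.1035]
Step 12: x=[2.1143] v=[0.0680]
First v>=0 after going negative at step 12, time=3.6000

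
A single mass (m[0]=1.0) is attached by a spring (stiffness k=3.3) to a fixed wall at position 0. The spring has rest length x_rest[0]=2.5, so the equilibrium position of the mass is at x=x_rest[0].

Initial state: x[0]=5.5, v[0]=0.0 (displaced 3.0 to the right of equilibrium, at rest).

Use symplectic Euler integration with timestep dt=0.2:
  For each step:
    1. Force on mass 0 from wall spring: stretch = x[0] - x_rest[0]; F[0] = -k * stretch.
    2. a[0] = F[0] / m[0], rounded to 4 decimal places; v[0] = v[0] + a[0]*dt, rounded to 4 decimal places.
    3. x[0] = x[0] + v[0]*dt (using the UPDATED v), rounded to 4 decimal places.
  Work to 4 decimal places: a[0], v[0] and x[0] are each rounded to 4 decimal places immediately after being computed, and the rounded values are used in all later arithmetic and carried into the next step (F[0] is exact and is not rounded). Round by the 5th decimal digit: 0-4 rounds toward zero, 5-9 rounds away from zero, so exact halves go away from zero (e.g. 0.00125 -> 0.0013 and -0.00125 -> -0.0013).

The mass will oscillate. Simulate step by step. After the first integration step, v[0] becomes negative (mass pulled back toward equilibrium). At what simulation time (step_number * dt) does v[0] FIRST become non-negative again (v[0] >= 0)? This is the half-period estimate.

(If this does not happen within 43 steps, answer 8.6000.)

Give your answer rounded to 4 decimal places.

Answer: 1.8000

Derivation:
Step 0: x=[5.5000] v=[0.0000]
Step 1: x=[5.1040] v=[-1.9800]
Step 2: x=[4.3643] v=[-3.6986]
Step 3: x=[3.3785] v=[-4.9290]
Step 4: x=[2.2767] v=[-5.5088]
Step 5: x=[1.2044] v=[-5.3614]
Step 6: x=[0.3031] v=[-4.5063]
Step 7: x=[-0.3082] v=[-3.0563]
Step 8: x=[-0.5488] v=[-1.2029]
Step 9: x=[-0.3869] v=[0.8093]
First v>=0 after going negative at step 9, time=1.8000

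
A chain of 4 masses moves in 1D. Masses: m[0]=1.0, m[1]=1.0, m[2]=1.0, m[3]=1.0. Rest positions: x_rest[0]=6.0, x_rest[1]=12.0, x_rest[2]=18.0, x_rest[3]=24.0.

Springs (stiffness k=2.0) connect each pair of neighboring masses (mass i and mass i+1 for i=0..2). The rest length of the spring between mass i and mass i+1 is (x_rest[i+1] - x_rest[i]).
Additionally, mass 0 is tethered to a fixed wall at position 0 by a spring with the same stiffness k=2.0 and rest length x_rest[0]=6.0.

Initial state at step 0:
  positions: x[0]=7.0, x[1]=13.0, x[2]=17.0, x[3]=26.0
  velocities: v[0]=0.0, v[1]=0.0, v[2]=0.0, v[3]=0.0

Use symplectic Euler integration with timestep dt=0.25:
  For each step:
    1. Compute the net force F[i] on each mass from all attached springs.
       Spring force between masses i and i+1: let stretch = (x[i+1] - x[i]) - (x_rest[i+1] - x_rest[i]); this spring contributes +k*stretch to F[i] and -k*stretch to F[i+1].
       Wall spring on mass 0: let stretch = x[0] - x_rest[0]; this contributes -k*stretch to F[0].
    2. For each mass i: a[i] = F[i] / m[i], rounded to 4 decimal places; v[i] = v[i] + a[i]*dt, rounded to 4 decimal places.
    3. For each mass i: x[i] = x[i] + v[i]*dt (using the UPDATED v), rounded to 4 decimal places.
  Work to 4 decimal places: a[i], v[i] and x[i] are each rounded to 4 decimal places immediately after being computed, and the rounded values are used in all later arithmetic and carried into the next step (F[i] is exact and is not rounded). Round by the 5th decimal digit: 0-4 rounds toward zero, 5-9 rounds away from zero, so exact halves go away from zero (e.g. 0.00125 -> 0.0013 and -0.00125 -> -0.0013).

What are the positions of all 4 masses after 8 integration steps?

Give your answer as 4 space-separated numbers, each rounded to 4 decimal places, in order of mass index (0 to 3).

Step 0: x=[7.0000 13.0000 17.0000 26.0000] v=[0.0000 0.0000 0.0000 0.0000]
Step 1: x=[6.8750 12.7500 17.6250 25.6250] v=[-0.5000 -1.0000 2.5000 -1.5000]
Step 2: x=[6.6250 12.3750 18.6406 25.0000] v=[-1.0000 -1.5000 4.0625 -2.5000]
Step 3: x=[6.2656 12.0645 19.6680 24.3301] v=[-1.4375 -1.2422 4.1094 -2.6797]
Step 4: x=[5.8479 11.9795 20.3277 23.8274] v=[-1.6709 -0.3399 2.6387 -2.0108]
Step 5: x=[5.4656 12.1716 20.3813 23.6372] v=[-1.5291 0.7684 0.2145 -0.7607]
Step 6: x=[5.2384 12.5517 19.8157 23.7901] v=[-0.9089 1.5203 -2.2624 0.6114]
Step 7: x=[5.2706 12.9256 18.8389 24.1962] v=[0.1286 1.4957 -3.9072 1.6242]
Step 8: x=[5.6008 13.0818 17.7926 24.6826] v=[1.3208 0.6249 -4.1852 1.9456]

Answer: 5.6008 13.0818 17.7926 24.6826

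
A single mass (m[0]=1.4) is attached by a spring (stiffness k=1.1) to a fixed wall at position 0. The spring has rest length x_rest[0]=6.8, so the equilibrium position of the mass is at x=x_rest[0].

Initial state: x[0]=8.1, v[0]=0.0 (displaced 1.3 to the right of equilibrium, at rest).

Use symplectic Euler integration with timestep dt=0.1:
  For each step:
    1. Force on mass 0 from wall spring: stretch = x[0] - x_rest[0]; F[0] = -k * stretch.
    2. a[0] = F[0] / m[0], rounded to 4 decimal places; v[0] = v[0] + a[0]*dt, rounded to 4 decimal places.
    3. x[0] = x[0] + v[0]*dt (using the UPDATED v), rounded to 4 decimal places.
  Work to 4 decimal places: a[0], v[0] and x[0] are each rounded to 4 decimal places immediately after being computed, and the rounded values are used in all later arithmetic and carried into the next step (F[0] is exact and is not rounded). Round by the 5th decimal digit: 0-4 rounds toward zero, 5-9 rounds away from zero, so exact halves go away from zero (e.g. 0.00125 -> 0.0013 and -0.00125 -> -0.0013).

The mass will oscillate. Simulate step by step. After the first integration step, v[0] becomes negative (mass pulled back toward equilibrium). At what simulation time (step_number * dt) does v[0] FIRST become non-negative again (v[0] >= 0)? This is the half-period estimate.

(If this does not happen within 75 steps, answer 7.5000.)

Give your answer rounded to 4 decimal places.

Step 0: x=[8.1000] v=[0.0000]
Step 1: x=[8.0898] v=[-0.1021]
Step 2: x=[8.0695] v=[-0.2034]
Step 3: x=[8.0392] v=[-0.3032]
Step 4: x=[7.9991] v=[-0.4006]
Step 5: x=[7.9496] v=[-0.4948]
Step 6: x=[7.8911] v=[-0.5851]
Step 7: x=[7.8240] v=[-0.6708]
Step 8: x=[7.7489] v=[-0.7513]
Step 9: x=[7.6663] v=[-0.8259]
Step 10: x=[7.5769] v=[-0.8940]
Step 11: x=[7.4814] v=[-0.9550]
Step 12: x=[7.3806] v=[-1.0085]
Step 13: x=[7.2752] v=[-1.0541]
Step 14: x=[7.1661] v=[-1.0914]
Step 15: x=[7.0541] v=[-1.1202]
Step 16: x=[6.9401] v=[-1.1402]
Step 17: x=[6.8250] v=[-1.1512]
Step 18: x=[6.7097] v=[-1.1532]
Step 19: x=[6.5951] v=[-1.1461]
Step 20: x=[6.4821] v=[-1.1300]
Step 21: x=[6.3716] v=[-1.1050]
Step 22: x=[6.2645] v=[-1.0713]
Step 23: x=[6.1616] v=[-1.0292]
Step 24: x=[6.0637] v=[-0.9790]
Step 25: x=[5.9716] v=[-0.9212]
Step 26: x=[5.8860] v=[-0.8561]
Step 27: x=[5.8076] v=[-0.7843]
Step 28: x=[5.7370] v=[-0.7063]
Step 29: x=[5.6747] v=[-0.6228]
Step 30: x=[5.6213] v=[-0.5344]
Step 31: x=[5.5771] v=[-0.4418]
Step 32: x=[5.5425] v=[-0.3457]
Step 33: x=[5.5178] v=[-0.2469]
Step 34: x=[5.5032] v=[-0.1462]
Step 35: x=[5.4988] v=[-0.0443]
Step 36: x=[5.5046] v=[0.0579]
First v>=0 after going negative at step 36, time=3.6000

Answer: 3.6000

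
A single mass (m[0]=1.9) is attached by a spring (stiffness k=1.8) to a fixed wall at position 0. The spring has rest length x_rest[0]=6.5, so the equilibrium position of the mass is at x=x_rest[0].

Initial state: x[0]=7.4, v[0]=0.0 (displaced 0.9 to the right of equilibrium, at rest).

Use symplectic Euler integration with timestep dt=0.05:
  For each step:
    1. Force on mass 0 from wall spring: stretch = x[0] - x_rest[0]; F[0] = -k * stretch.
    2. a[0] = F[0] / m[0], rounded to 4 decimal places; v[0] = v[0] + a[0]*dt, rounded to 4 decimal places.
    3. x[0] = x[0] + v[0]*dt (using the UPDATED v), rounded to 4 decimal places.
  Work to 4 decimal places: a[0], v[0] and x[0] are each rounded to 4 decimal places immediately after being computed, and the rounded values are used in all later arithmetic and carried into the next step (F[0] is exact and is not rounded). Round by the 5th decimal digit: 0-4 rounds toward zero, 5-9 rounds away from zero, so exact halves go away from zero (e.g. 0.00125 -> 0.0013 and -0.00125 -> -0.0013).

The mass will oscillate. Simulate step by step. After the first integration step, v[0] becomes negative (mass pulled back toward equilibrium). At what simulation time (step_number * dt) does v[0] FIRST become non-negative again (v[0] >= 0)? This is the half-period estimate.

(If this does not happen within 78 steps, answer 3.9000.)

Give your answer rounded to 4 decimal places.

Step 0: x=[7.4000] v=[0.0000]
Step 1: x=[7.3979] v=[-0.0426]
Step 2: x=[7.3936] v=[-0.0851]
Step 3: x=[7.3872] v=[-0.1274]
Step 4: x=[7.3787] v=[-0.1694]
Step 5: x=[7.3682] v=[-0.2110]
Step 6: x=[7.3556] v=[-0.2521]
Step 7: x=[7.3410] v=[-0.2926]
Step 8: x=[7.3244] v=[-0.3324]
Step 9: x=[7.3058] v=[-0.3715]
Step 10: x=[7.2853] v=[-0.4097]
Step 11: x=[7.2630] v=[-0.4469]
Step 12: x=[7.2389] v=[-0.4830]
Step 13: x=[7.2130] v=[-0.5180]
Step 14: x=[7.1854] v=[-0.5518]
Step 15: x=[7.1562] v=[-0.5843]
Step 16: x=[7.1254] v=[-0.6154]
Step 17: x=[7.0932] v=[-0.6450]
Step 18: x=[7.0595] v=[-0.6731]
Step 19: x=[7.0245] v=[-0.6996]
Step 20: x=[6.9883] v=[-0.7244]
Step 21: x=[6.9509] v=[-0.7475]
Step 22: x=[6.9125] v=[-0.7689]
Step 23: x=[6.8731] v=[-0.7884]
Step 24: x=[6.8328] v=[-0.8061]
Step 25: x=[6.7917] v=[-0.8219]
Step 26: x=[6.7499] v=[-0.8357]
Step 27: x=[6.7075] v=[-0.8475]
Step 28: x=[6.6646] v=[-0.8573]
Step 29: x=[6.6213] v=[-0.8651]
Step 30: x=[6.5778] v=[-0.8708]
Step 31: x=[6.5341] v=[-0.8745]
Step 32: x=[6.4903] v=[-0.8761]
Step 33: x=[6.4465] v=[-0.8756]
Step 34: x=[6.4028] v=[-0.8731]
Step 35: x=[6.3594] v=[-0.8685]
Step 36: x=[6.3163] v=[-0.8618]
Step 37: x=[6.2736] v=[-0.8531]
Step 38: x=[6.2315] v=[-0.8424]
Step 39: x=[6.1900] v=[-0.8297]
Step 40: x=[6.1493] v=[-0.8150]
Step 41: x=[6.1094] v=[-0.7984]
Step 42: x=[6.0704] v=[-0.7799]
Step 43: x=[6.0324] v=[-0.7596]
Step 44: x=[5.9955] v=[-0.7375]
Step 45: x=[5.9598] v=[-0.7136]
Step 46: x=[5.9254] v=[-0.6880]
Step 47: x=[5.8924] v=[-0.6608]
Step 48: x=[5.8608] v=[-0.6320]
Step 49: x=[5.8307] v=[-0.6017]
Step 50: x=[5.8022] v=[-0.5700]
Step 51: x=[5.7754] v=[-0.5369]
Step 52: x=[5.7503] v=[-0.5026]
Step 53: x=[5.7269] v=[-0.4671]
Step 54: x=[5.7054] v=[-0.4305]
Step 55: x=[5.6858] v=[-0.3929]
Step 56: x=[5.6681] v=[-0.3543]
Step 57: x=[5.6524] v=[-0.3149]
Step 58: x=[5.6387] v=[-0.2748]
Step 59: x=[5.6270] v=[-0.2340]
Step 60: x=[5.6174] v=[-0.1926]
Step 61: x=[5.6099] v=[-0.1508]
Step 62: x=[5.6045] v=[-0.1086]
Step 63: x=[5.6012] v=[-0.0662]
Step 64: x=[5.6000] v=[-0.0236]
Step 65: x=[5.6010] v=[0.0190]
First v>=0 after going negative at step 65, time=3.2500

Answer: 3.2500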